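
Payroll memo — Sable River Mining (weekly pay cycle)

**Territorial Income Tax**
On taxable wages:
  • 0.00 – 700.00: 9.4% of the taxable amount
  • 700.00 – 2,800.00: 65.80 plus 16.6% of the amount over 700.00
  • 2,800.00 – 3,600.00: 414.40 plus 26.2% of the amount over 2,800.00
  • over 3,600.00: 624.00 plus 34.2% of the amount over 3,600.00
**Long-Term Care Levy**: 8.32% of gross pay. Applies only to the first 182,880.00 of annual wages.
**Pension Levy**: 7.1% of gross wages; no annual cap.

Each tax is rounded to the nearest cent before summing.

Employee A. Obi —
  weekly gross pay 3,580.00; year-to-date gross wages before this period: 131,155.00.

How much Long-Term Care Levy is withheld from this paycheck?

297.86

Long-Term Care Levy: 8.32% × 3,580.00 = 297.86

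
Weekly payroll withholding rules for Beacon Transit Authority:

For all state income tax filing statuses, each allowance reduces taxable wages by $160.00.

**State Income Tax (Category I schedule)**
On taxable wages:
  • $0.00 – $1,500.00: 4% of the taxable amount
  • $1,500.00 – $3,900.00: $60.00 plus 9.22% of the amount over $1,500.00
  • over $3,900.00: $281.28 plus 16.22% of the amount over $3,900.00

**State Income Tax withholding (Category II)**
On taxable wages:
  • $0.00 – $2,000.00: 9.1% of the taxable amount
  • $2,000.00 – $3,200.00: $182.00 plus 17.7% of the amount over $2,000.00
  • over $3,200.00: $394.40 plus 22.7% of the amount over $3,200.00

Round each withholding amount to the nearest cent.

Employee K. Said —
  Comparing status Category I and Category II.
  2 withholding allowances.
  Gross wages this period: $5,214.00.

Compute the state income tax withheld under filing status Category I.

State Income Tax (Category I): taxable = $5,214.00 − 2×$160.00 = $4,894.00
  $281.28 + 16.22% × ($4,894.00 − $3,900.00) = $281.28 + 16.22% × $994.00 = $442.51

$442.51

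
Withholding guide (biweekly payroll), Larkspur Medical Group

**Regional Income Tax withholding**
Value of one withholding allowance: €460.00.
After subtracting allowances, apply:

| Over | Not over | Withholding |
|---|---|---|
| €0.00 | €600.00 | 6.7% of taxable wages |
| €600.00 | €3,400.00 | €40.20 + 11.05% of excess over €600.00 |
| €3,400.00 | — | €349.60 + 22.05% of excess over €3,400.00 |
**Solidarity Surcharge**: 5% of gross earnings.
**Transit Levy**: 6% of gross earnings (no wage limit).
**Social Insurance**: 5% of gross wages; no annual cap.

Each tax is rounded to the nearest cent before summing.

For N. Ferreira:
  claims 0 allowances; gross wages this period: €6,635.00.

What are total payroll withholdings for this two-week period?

Regional Income Tax: taxable = €6,635.00
  €349.60 + 22.05% × (€6,635.00 − €3,400.00) = €349.60 + 22.05% × €3,235.00 = €1,062.92
Solidarity Surcharge: 5% × €6,635.00 = €331.75
Transit Levy: 6% × €6,635.00 = €398.10
Social Insurance: 5% × €6,635.00 = €331.75
Total: €1,062.92 + €331.75 + €398.10 + €331.75 = €2,124.52

€2,124.52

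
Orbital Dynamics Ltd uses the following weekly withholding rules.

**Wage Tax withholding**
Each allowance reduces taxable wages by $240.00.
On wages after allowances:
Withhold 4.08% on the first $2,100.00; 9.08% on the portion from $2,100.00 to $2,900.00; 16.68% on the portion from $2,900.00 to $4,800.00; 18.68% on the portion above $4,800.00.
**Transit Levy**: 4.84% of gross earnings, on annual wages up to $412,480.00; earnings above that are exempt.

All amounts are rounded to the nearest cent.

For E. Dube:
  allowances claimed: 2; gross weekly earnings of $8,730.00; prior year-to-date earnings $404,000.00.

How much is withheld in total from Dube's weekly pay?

Wage Tax: taxable = $8,730.00 − 2×$240.00 = $8,250.00
  $475.24 + 18.68% × ($8,250.00 − $4,800.00) = $475.24 + 18.68% × $3,450.00 = $1,119.70
Transit Levy: cap $412,480.00 − YTD $404,000.00 = $8,480.00 subject; 4.84% × $8,480.00 = $410.43
Total: $1,119.70 + $410.43 = $1,530.13

$1,530.13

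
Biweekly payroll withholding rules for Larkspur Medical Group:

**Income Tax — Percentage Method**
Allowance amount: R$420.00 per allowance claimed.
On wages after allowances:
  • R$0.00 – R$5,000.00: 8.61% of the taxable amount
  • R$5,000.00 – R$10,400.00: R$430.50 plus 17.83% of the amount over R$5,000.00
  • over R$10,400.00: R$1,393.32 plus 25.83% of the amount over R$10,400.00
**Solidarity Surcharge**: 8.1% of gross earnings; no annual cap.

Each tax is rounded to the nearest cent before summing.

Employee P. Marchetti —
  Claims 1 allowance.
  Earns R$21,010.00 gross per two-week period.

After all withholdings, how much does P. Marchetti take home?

Income Tax: taxable = R$21,010.00 − 1×R$420.00 = R$20,590.00
  R$1,393.32 + 25.83% × (R$20,590.00 − R$10,400.00) = R$1,393.32 + 25.83% × R$10,190.00 = R$4,025.40
Solidarity Surcharge: 8.1% × R$21,010.00 = R$1,701.81
Total withheld: R$4,025.40 + R$1,701.81 = R$5,727.21
Net pay: R$21,010.00 − R$5,727.21 = R$15,282.79

R$15,282.79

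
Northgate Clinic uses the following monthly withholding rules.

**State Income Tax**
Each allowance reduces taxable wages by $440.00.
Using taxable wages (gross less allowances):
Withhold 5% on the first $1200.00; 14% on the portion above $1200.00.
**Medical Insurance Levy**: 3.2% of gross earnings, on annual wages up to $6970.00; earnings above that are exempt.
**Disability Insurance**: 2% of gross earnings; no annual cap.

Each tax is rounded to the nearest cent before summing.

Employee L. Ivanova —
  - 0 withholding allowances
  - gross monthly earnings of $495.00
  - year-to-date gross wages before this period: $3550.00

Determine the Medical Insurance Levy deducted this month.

$15.84

Medical Insurance Levy: 3.2% × $495.00 = $15.84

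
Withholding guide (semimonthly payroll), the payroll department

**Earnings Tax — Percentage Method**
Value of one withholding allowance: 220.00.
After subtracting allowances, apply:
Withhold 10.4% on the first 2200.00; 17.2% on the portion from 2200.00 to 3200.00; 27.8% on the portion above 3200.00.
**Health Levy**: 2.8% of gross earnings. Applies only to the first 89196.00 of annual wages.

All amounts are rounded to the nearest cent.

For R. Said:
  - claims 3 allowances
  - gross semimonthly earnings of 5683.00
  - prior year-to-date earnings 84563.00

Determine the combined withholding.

Earnings Tax: taxable = 5683.00 − 3×220.00 = 5023.00
  400.80 + 27.8% × (5023.00 − 3200.00) = 400.80 + 27.8% × 1823.00 = 907.59
Health Levy: cap 89196.00 − YTD 84563.00 = 4633.00 subject; 2.8% × 4633.00 = 129.72
Total: 907.59 + 129.72 = 1037.31

1037.31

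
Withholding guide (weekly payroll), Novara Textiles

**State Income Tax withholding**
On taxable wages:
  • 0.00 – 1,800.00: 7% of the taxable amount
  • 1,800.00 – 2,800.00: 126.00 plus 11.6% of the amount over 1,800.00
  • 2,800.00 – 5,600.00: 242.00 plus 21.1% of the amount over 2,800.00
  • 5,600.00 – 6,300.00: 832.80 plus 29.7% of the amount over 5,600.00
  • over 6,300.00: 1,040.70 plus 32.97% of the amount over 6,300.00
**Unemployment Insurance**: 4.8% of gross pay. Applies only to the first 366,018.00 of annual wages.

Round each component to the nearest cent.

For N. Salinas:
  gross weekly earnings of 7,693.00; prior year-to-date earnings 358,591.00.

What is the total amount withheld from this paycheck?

State Income Tax: taxable = 7,693.00
  1,040.70 + 32.97% × (7,693.00 − 6,300.00) = 1,040.70 + 32.97% × 1,393.00 = 1,499.97
Unemployment Insurance: cap 366,018.00 − YTD 358,591.00 = 7,427.00 subject; 4.8% × 7,427.00 = 356.50
Total: 1,499.97 + 356.50 = 1,856.47

1,856.47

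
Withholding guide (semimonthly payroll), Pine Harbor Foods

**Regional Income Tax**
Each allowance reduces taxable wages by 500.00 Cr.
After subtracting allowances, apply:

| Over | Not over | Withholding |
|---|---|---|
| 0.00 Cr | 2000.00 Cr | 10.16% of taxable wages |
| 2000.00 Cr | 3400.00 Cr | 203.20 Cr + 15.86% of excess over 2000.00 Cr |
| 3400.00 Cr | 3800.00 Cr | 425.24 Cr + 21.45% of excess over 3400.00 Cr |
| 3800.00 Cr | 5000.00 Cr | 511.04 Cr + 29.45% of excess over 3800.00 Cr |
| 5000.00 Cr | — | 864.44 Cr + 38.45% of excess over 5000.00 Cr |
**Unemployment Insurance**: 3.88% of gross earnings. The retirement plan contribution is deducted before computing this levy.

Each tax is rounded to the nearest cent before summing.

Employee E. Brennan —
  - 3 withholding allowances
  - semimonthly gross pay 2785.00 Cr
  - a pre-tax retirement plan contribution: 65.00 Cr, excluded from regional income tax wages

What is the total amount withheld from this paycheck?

229.49 Cr

Regional Income Tax: taxable = 2785.00 Cr − 65.00 Cr − 3×500.00 Cr = 1220.00 Cr
  10.16% × 1220.00 Cr = 123.95 Cr
Unemployment Insurance: 3.88% × 2720.00 Cr = 105.54 Cr
Total: 123.95 Cr + 105.54 Cr = 229.49 Cr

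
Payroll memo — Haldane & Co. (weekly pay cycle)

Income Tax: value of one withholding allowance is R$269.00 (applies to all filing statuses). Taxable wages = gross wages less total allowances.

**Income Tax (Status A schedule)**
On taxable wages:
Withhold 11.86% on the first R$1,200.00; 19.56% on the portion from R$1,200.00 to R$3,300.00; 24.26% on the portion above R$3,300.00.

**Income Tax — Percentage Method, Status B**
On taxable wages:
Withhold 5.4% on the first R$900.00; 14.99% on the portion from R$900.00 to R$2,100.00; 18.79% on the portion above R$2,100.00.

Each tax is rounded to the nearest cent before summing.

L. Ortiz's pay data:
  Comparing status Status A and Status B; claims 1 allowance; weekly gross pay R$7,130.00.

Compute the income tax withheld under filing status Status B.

R$1,123.07

Income Tax (Status B): taxable = R$7,130.00 − 1×R$269.00 = R$6,861.00
  R$228.48 + 18.79% × (R$6,861.00 − R$2,100.00) = R$228.48 + 18.79% × R$4,761.00 = R$1,123.07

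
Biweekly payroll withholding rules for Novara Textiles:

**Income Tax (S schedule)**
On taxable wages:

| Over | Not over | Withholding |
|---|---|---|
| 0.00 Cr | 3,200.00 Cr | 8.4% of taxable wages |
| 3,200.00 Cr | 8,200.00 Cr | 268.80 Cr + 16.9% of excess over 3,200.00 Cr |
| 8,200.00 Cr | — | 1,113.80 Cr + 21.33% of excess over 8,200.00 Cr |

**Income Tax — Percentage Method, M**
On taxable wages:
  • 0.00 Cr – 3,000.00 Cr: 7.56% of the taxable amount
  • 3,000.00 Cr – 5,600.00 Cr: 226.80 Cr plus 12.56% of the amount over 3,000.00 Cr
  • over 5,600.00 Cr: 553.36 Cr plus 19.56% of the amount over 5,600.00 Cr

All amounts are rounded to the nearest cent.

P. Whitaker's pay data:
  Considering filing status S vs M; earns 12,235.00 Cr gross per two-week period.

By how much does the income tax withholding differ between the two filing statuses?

Income Tax (S): taxable = 12,235.00 Cr
  1,113.80 Cr + 21.33% × (12,235.00 Cr − 8,200.00 Cr) = 1,113.80 Cr + 21.33% × 4,035.00 Cr = 1,974.47 Cr
Income Tax (M): taxable = 12,235.00 Cr
  553.36 Cr + 19.56% × (12,235.00 Cr − 5,600.00 Cr) = 553.36 Cr + 19.56% × 6,635.00 Cr = 1,851.17 Cr
Difference: |1,974.47 Cr − 1,851.17 Cr| = 123.30 Cr (higher under S)

123.30 Cr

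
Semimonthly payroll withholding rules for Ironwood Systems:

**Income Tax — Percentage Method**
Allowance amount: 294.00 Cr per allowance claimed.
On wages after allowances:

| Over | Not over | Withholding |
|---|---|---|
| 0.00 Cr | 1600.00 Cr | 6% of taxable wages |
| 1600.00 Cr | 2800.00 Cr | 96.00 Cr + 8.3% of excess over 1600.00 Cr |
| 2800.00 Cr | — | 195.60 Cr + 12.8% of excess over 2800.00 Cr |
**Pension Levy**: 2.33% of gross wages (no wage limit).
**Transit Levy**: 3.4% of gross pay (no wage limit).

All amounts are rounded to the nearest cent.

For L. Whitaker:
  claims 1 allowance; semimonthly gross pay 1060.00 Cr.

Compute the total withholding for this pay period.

106.70 Cr

Income Tax: taxable = 1060.00 Cr − 1×294.00 Cr = 766.00 Cr
  6% × 766.00 Cr = 45.96 Cr
Pension Levy: 2.33% × 1060.00 Cr = 24.70 Cr
Transit Levy: 3.4% × 1060.00 Cr = 36.04 Cr
Total: 45.96 Cr + 24.70 Cr + 36.04 Cr = 106.70 Cr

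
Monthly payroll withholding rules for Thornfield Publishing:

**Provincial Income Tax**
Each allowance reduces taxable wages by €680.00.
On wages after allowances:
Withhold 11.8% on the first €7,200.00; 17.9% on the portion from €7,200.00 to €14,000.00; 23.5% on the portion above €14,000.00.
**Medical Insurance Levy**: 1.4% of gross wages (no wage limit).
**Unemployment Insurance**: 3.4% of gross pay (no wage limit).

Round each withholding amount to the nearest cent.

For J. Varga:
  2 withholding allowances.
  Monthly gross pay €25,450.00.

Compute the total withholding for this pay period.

Provincial Income Tax: taxable = €25,450.00 − 2×€680.00 = €24,090.00
  €2,066.80 + 23.5% × (€24,090.00 − €14,000.00) = €2,066.80 + 23.5% × €10,090.00 = €4,437.95
Medical Insurance Levy: 1.4% × €25,450.00 = €356.30
Unemployment Insurance: 3.4% × €25,450.00 = €865.30
Total: €4,437.95 + €356.30 + €865.30 = €5,659.55

€5,659.55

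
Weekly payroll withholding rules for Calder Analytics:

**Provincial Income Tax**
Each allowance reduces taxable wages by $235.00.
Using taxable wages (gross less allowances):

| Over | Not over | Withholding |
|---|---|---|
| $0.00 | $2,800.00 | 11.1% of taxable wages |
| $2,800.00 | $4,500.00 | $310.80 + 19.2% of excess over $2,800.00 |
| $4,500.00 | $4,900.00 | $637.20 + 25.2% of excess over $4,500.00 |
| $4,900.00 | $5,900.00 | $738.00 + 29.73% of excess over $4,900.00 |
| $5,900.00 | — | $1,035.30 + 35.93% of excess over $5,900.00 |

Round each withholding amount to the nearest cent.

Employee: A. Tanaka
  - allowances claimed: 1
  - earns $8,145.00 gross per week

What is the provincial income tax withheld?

Provincial Income Tax: taxable = $8,145.00 − 1×$235.00 = $7,910.00
  $1,035.30 + 35.93% × ($7,910.00 − $5,900.00) = $1,035.30 + 35.93% × $2,010.00 = $1,757.49

$1,757.49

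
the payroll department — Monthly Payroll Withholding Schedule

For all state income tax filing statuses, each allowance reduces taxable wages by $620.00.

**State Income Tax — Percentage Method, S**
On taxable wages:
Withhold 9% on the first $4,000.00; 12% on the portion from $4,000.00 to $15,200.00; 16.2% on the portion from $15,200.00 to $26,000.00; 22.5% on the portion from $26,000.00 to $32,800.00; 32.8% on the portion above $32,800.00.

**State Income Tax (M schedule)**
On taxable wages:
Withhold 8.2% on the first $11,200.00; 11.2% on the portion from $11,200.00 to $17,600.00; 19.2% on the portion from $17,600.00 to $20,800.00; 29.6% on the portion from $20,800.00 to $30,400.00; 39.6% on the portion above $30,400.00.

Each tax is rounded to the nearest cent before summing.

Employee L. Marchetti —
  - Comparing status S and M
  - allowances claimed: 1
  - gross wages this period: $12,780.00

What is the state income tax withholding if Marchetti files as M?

State Income Tax (M): taxable = $12,780.00 − 1×$620.00 = $12,160.00
  $918.40 + 11.2% × ($12,160.00 − $11,200.00) = $918.40 + 11.2% × $960.00 = $1,025.92

$1,025.92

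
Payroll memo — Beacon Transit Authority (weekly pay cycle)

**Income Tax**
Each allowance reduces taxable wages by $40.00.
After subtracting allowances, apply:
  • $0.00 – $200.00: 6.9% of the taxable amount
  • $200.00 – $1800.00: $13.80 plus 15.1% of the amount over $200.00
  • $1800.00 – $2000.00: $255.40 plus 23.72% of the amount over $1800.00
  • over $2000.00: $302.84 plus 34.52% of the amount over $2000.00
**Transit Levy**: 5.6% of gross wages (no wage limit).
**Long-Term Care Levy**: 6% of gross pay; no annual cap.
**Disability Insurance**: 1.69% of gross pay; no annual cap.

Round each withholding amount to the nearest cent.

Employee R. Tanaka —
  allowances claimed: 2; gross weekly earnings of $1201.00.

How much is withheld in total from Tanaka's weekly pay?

$312.49

Income Tax: taxable = $1201.00 − 2×$40.00 = $1121.00
  $13.80 + 15.1% × ($1121.00 − $200.00) = $13.80 + 15.1% × $921.00 = $152.87
Transit Levy: 5.6% × $1201.00 = $67.26
Long-Term Care Levy: 6% × $1201.00 = $72.06
Disability Insurance: 1.69% × $1201.00 = $20.30
Total: $152.87 + $67.26 + $72.06 + $20.30 = $312.49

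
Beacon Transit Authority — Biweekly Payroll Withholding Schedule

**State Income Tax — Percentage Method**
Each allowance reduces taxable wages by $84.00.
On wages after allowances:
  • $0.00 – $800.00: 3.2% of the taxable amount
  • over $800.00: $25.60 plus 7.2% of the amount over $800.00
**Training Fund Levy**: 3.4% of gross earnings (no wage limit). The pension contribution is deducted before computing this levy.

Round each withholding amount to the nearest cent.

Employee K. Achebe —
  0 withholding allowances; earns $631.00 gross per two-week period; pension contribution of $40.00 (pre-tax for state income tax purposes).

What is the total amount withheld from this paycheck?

State Income Tax: taxable = $631.00 − $40.00 = $591.00
  3.2% × $591.00 = $18.91
Training Fund Levy: 3.4% × $591.00 = $20.09
Total: $18.91 + $20.09 = $39.00

$39.00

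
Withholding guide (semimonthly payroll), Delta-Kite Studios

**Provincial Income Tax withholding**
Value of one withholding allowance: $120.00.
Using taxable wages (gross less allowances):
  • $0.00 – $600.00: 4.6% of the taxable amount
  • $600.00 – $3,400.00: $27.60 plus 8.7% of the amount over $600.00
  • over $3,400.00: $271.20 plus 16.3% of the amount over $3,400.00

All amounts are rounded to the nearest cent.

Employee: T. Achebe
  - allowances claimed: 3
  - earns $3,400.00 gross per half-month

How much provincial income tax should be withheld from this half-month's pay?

$239.88

Provincial Income Tax: taxable = $3,400.00 − 3×$120.00 = $3,040.00
  $27.60 + 8.7% × ($3,040.00 − $600.00) = $27.60 + 8.7% × $2,440.00 = $239.88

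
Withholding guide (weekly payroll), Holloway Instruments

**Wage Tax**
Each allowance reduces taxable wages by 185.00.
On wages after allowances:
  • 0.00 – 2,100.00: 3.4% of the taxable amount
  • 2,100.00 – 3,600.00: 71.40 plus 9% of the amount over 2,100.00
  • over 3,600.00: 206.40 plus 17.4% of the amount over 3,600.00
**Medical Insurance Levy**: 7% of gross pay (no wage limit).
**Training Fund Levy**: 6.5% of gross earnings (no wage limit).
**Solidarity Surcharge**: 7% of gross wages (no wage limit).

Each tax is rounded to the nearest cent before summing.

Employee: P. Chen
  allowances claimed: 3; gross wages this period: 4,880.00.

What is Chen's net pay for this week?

Wage Tax: taxable = 4,880.00 − 3×185.00 = 4,325.00
  206.40 + 17.4% × (4,325.00 − 3,600.00) = 206.40 + 17.4% × 725.00 = 332.55
Medical Insurance Levy: 7% × 4,880.00 = 341.60
Training Fund Levy: 6.5% × 4,880.00 = 317.20
Solidarity Surcharge: 7% × 4,880.00 = 341.60
Total withheld: 332.55 + 341.60 + 317.20 + 341.60 = 1,332.95
Net pay: 4,880.00 − 1,332.95 = 3,547.05

3,547.05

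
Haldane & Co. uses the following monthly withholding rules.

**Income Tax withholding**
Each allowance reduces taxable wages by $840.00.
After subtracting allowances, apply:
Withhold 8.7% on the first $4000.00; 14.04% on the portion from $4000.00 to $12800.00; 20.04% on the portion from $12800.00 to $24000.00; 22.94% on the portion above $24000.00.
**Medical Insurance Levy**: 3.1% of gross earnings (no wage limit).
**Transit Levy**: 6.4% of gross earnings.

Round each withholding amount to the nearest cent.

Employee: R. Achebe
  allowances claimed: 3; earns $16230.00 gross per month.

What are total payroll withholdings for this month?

Income Tax: taxable = $16230.00 − 3×$840.00 = $13710.00
  $1583.52 + 20.04% × ($13710.00 − $12800.00) = $1583.52 + 20.04% × $910.00 = $1765.88
Medical Insurance Levy: 3.1% × $16230.00 = $503.13
Transit Levy: 6.4% × $16230.00 = $1038.72
Total: $1765.88 + $503.13 + $1038.72 = $3307.73

$3307.73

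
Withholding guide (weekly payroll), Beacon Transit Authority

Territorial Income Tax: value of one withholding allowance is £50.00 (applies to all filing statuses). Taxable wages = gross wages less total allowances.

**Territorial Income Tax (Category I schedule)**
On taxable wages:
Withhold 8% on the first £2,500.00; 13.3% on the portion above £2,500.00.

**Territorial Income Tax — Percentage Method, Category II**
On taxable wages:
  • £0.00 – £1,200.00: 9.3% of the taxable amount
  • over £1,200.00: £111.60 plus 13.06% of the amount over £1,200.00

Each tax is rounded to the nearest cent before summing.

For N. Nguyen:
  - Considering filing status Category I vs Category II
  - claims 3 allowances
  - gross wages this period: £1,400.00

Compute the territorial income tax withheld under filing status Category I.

Territorial Income Tax (Category I): taxable = £1,400.00 − 3×£50.00 = £1,250.00
  8% × £1,250.00 = £100.00

£100.00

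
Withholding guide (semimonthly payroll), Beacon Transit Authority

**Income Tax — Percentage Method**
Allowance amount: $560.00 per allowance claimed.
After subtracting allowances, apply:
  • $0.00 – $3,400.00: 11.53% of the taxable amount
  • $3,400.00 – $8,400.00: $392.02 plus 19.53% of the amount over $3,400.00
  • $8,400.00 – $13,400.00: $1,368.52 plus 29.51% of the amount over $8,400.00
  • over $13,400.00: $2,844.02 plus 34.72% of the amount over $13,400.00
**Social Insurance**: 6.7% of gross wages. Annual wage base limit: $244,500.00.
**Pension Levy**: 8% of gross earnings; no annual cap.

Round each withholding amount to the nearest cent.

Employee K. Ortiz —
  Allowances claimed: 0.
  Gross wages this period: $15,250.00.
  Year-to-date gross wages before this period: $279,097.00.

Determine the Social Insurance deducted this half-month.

$0.00

Social Insurance: YTD $279,097.00 ≥ cap $244,500.00 → $0.00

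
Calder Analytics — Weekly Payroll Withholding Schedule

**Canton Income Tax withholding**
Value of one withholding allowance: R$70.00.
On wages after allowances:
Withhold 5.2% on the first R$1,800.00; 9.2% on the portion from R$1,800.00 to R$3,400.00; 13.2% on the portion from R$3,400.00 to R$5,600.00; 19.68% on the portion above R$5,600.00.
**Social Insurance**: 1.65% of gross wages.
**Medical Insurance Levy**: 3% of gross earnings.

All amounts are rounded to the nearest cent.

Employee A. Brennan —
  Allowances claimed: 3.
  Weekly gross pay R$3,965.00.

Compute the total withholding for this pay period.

Canton Income Tax: taxable = R$3,965.00 − 3×R$70.00 = R$3,755.00
  R$240.80 + 13.2% × (R$3,755.00 − R$3,400.00) = R$240.80 + 13.2% × R$355.00 = R$287.66
Social Insurance: 1.65% × R$3,965.00 = R$65.42
Medical Insurance Levy: 3% × R$3,965.00 = R$118.95
Total: R$287.66 + R$65.42 + R$118.95 = R$472.03

R$472.03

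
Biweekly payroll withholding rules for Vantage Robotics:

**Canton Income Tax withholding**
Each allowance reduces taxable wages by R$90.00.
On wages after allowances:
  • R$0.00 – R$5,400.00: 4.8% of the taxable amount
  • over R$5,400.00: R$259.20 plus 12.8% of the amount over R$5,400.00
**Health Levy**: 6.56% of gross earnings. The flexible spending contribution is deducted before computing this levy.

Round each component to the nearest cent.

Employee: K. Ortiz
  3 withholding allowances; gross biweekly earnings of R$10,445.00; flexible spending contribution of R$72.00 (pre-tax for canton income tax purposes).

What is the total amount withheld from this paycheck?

R$1,541.65

Canton Income Tax: taxable = R$10,445.00 − R$72.00 − 3×R$90.00 = R$10,103.00
  R$259.20 + 12.8% × (R$10,103.00 − R$5,400.00) = R$259.20 + 12.8% × R$4,703.00 = R$861.18
Health Levy: 6.56% × R$10,373.00 = R$680.47
Total: R$861.18 + R$680.47 = R$1,541.65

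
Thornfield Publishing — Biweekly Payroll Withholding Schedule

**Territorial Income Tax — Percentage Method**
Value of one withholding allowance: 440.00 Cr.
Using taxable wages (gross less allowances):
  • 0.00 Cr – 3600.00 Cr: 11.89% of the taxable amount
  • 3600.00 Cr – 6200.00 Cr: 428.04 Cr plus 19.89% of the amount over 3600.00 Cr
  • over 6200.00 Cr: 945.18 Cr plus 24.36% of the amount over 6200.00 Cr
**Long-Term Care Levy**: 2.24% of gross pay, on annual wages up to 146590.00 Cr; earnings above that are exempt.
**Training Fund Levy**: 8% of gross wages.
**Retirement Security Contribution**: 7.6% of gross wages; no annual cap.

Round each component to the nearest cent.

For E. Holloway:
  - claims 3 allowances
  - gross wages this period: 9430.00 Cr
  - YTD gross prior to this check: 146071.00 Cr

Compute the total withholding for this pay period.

2893.17 Cr

Territorial Income Tax: taxable = 9430.00 Cr − 3×440.00 Cr = 8110.00 Cr
  945.18 Cr + 24.36% × (8110.00 Cr − 6200.00 Cr) = 945.18 Cr + 24.36% × 1910.00 Cr = 1410.46 Cr
Long-Term Care Levy: cap 146590.00 Cr − YTD 146071.00 Cr = 519.00 Cr subject; 2.24% × 519.00 Cr = 11.63 Cr
Training Fund Levy: 8% × 9430.00 Cr = 754.40 Cr
Retirement Security Contribution: 7.6% × 9430.00 Cr = 716.68 Cr
Total: 1410.46 Cr + 11.63 Cr + 754.40 Cr + 716.68 Cr = 2893.17 Cr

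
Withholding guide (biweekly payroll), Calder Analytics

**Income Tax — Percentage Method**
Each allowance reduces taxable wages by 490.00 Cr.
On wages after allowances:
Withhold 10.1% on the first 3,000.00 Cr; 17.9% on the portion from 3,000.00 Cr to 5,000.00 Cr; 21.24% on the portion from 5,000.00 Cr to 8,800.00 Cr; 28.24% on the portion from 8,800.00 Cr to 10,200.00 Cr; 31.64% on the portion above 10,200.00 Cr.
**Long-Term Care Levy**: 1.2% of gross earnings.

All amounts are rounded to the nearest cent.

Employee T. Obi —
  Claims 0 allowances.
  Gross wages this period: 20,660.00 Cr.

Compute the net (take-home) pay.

15,239.06 Cr

Income Tax: taxable = 20,660.00 Cr
  1,863.48 Cr + 31.64% × (20,660.00 Cr − 10,200.00 Cr) = 1,863.48 Cr + 31.64% × 10,460.00 Cr = 5,173.02 Cr
Long-Term Care Levy: 1.2% × 20,660.00 Cr = 247.92 Cr
Total withheld: 5,173.02 Cr + 247.92 Cr = 5,420.94 Cr
Net pay: 20,660.00 Cr − 5,420.94 Cr = 15,239.06 Cr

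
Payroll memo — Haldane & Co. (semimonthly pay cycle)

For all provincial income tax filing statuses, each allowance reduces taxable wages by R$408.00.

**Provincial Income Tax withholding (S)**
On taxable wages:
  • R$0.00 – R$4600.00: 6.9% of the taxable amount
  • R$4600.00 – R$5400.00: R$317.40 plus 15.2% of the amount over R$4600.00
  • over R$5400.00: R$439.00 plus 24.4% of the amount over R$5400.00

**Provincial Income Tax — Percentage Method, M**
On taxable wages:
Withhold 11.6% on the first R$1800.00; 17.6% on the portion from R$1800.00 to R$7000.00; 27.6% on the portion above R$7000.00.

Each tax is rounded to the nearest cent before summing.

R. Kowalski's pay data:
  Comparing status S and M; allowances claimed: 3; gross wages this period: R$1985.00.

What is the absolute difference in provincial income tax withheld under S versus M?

R$35.77

Provincial Income Tax (S): taxable = R$1985.00 − 3×R$408.00 = R$761.00
  6.9% × R$761.00 = R$52.51
Provincial Income Tax (M): taxable = R$1985.00 − 3×R$408.00 = R$761.00
  11.6% × R$761.00 = R$88.28
Difference: |R$52.51 − R$88.28| = R$35.77 (higher under M)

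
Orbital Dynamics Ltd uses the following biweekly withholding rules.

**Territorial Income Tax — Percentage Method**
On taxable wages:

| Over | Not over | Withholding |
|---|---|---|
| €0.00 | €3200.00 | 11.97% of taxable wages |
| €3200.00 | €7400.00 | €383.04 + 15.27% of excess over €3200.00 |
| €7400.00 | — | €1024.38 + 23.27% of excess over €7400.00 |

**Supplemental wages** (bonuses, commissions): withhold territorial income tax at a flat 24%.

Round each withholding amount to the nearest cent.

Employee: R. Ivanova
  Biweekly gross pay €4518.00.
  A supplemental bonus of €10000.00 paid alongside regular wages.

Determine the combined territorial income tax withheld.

Territorial Income Tax: taxable = €4518.00
  €383.04 + 15.27% × (€4518.00 − €3200.00) = €383.04 + 15.27% × €1318.00 = €584.30
Supplemental (24% flat on bonus): 24% × €10000.00 = €2400.00
Total territorial income tax: €584.30 + €2400.00 = €2984.30

€2984.30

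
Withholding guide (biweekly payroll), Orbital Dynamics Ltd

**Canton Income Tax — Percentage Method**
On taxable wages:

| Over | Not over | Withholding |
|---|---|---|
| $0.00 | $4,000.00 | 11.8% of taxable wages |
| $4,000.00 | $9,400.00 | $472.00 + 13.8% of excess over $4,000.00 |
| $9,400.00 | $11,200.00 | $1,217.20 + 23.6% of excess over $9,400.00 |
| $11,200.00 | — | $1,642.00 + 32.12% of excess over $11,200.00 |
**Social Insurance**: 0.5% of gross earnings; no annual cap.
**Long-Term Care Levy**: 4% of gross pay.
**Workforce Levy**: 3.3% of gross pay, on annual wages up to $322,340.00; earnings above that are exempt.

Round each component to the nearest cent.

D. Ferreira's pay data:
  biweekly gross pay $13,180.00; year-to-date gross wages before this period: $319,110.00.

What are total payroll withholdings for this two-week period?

$2,977.67

Canton Income Tax: taxable = $13,180.00
  $1,642.00 + 32.12% × ($13,180.00 − $11,200.00) = $1,642.00 + 32.12% × $1,980.00 = $2,277.98
Social Insurance: 0.5% × $13,180.00 = $65.90
Long-Term Care Levy: 4% × $13,180.00 = $527.20
Workforce Levy: cap $322,340.00 − YTD $319,110.00 = $3,230.00 subject; 3.3% × $3,230.00 = $106.59
Total: $2,277.98 + $65.90 + $527.20 + $106.59 = $2,977.67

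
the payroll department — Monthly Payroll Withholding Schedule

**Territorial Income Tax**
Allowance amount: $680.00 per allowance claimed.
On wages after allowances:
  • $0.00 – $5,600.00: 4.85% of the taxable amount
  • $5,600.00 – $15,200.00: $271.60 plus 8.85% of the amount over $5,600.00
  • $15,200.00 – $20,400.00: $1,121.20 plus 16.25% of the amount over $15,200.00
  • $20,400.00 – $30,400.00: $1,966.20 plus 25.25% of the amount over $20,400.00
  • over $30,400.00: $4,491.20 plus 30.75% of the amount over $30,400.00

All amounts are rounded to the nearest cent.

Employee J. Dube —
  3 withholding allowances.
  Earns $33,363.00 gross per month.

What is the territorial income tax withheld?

$4,775.02

Territorial Income Tax: taxable = $33,363.00 − 3×$680.00 = $31,323.00
  $4,491.20 + 30.75% × ($31,323.00 − $30,400.00) = $4,491.20 + 30.75% × $923.00 = $4,775.02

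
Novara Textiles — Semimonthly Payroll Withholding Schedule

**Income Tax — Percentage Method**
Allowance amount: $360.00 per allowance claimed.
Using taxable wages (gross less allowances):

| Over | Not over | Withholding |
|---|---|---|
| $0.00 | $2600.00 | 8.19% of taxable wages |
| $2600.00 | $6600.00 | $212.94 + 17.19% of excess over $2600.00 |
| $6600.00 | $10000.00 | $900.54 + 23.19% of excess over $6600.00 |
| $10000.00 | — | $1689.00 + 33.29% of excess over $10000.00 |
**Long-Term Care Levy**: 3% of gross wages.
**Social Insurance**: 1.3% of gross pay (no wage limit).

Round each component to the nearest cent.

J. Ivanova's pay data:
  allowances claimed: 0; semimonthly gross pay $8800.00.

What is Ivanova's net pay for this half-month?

Income Tax: taxable = $8800.00
  $900.54 + 23.19% × ($8800.00 − $6600.00) = $900.54 + 23.19% × $2200.00 = $1410.72
Long-Term Care Levy: 3% × $8800.00 = $264.00
Social Insurance: 1.3% × $8800.00 = $114.40
Total withheld: $1410.72 + $264.00 + $114.40 = $1789.12
Net pay: $8800.00 − $1789.12 = $7010.88

$7010.88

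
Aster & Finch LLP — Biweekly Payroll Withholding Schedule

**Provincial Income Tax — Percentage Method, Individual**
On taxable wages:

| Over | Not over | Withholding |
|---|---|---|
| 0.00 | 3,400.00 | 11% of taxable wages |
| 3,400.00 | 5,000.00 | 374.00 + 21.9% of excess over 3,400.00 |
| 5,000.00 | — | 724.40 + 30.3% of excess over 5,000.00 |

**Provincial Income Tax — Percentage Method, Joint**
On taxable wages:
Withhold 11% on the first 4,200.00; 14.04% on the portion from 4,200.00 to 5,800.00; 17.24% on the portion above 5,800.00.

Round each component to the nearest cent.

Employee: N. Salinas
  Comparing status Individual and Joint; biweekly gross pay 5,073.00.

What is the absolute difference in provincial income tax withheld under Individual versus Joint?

161.95

Provincial Income Tax (Individual): taxable = 5,073.00
  724.40 + 30.3% × (5,073.00 − 5,000.00) = 724.40 + 30.3% × 73.00 = 746.52
Provincial Income Tax (Joint): taxable = 5,073.00
  462.00 + 14.04% × (5,073.00 − 4,200.00) = 462.00 + 14.04% × 873.00 = 584.57
Difference: |746.52 − 584.57| = 161.95 (higher under Individual)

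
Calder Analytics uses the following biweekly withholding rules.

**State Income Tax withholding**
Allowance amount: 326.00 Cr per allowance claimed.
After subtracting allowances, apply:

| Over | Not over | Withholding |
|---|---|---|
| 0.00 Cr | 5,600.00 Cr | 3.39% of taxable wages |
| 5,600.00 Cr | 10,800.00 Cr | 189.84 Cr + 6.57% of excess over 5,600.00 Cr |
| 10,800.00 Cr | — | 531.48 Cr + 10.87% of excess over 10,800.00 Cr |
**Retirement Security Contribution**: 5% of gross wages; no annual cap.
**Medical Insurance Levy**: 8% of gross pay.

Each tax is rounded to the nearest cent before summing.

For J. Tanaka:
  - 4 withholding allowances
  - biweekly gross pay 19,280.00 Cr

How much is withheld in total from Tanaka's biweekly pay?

3,817.91 Cr

State Income Tax: taxable = 19,280.00 Cr − 4×326.00 Cr = 17,976.00 Cr
  531.48 Cr + 10.87% × (17,976.00 Cr − 10,800.00 Cr) = 531.48 Cr + 10.87% × 7,176.00 Cr = 1,311.51 Cr
Retirement Security Contribution: 5% × 19,280.00 Cr = 964.00 Cr
Medical Insurance Levy: 8% × 19,280.00 Cr = 1,542.40 Cr
Total: 1,311.51 Cr + 964.00 Cr + 1,542.40 Cr = 3,817.91 Cr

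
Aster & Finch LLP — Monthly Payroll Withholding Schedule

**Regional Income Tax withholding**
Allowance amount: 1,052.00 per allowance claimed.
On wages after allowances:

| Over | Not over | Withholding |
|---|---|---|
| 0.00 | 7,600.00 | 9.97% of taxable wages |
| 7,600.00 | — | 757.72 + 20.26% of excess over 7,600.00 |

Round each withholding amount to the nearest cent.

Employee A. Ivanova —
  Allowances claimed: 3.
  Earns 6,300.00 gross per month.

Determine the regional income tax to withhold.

Regional Income Tax: taxable = 6,300.00 − 3×1,052.00 = 3,144.00
  9.97% × 3,144.00 = 313.46

313.46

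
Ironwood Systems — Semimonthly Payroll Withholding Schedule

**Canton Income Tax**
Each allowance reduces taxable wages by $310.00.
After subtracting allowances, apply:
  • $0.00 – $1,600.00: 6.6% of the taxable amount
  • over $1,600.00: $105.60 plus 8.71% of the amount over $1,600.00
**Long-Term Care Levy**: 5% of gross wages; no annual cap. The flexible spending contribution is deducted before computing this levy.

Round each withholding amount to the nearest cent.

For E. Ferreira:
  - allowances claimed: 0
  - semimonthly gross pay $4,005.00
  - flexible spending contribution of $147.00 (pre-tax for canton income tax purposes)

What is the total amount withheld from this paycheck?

$495.17

Canton Income Tax: taxable = $4,005.00 − $147.00 = $3,858.00
  $105.60 + 8.71% × ($3,858.00 − $1,600.00) = $105.60 + 8.71% × $2,258.00 = $302.27
Long-Term Care Levy: 5% × $3,858.00 = $192.90
Total: $302.27 + $192.90 = $495.17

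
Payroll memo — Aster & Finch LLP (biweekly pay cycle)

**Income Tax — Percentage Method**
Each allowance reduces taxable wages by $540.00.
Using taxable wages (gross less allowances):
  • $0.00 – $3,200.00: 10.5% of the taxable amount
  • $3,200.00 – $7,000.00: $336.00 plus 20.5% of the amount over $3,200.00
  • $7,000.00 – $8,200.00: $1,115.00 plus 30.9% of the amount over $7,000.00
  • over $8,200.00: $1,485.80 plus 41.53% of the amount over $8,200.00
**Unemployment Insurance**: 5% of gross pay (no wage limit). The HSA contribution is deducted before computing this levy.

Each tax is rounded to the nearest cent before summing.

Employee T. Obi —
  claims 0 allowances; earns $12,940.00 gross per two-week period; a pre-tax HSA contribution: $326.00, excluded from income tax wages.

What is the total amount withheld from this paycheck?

$3,949.63

Income Tax: taxable = $12,940.00 − $326.00 = $12,614.00
  $1,485.80 + 41.53% × ($12,614.00 − $8,200.00) = $1,485.80 + 41.53% × $4,414.00 = $3,318.93
Unemployment Insurance: 5% × $12,614.00 = $630.70
Total: $3,318.93 + $630.70 = $3,949.63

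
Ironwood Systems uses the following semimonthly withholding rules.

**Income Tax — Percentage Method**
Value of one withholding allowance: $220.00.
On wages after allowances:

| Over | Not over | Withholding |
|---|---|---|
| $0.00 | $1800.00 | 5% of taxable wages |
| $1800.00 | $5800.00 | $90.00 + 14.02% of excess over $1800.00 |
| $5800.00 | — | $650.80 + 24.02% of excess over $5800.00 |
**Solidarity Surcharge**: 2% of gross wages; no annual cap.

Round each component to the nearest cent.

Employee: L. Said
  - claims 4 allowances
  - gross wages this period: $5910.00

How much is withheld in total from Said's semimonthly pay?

$661.05

Income Tax: taxable = $5910.00 − 4×$220.00 = $5030.00
  $90.00 + 14.02% × ($5030.00 − $1800.00) = $90.00 + 14.02% × $3230.00 = $542.85
Solidarity Surcharge: 2% × $5910.00 = $118.20
Total: $542.85 + $118.20 = $661.05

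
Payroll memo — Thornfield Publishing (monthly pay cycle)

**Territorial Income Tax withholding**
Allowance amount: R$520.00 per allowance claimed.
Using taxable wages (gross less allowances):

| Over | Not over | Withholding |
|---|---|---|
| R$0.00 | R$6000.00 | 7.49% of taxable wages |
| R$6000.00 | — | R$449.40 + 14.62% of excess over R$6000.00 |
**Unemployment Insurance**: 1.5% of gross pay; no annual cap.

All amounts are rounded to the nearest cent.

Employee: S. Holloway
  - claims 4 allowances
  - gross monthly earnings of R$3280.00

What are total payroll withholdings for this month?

Territorial Income Tax: taxable = R$3280.00 − 4×R$520.00 = R$1200.00
  7.49% × R$1200.00 = R$89.88
Unemployment Insurance: 1.5% × R$3280.00 = R$49.20
Total: R$89.88 + R$49.20 = R$139.08

R$139.08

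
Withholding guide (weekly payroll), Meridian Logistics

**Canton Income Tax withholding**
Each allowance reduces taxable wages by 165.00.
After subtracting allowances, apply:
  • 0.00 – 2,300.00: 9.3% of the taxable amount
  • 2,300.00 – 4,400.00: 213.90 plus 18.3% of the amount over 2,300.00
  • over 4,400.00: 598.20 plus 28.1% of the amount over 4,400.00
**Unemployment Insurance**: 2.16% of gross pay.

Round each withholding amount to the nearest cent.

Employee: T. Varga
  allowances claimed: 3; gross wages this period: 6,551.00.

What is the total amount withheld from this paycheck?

1,205.04

Canton Income Tax: taxable = 6,551.00 − 3×165.00 = 6,056.00
  598.20 + 28.1% × (6,056.00 − 4,400.00) = 598.20 + 28.1% × 1,656.00 = 1,063.54
Unemployment Insurance: 2.16% × 6,551.00 = 141.50
Total: 1,063.54 + 141.50 = 1,205.04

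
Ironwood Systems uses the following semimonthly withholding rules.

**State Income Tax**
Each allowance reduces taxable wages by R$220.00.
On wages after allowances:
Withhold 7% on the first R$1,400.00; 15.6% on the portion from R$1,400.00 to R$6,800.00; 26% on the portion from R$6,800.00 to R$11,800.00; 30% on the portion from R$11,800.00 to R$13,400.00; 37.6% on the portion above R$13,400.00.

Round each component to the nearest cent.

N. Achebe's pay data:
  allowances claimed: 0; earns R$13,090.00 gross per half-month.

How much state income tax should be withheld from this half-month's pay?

State Income Tax: taxable = R$13,090.00
  R$2,240.40 + 30% × (R$13,090.00 − R$11,800.00) = R$2,240.40 + 30% × R$1,290.00 = R$2,627.40

R$2,627.40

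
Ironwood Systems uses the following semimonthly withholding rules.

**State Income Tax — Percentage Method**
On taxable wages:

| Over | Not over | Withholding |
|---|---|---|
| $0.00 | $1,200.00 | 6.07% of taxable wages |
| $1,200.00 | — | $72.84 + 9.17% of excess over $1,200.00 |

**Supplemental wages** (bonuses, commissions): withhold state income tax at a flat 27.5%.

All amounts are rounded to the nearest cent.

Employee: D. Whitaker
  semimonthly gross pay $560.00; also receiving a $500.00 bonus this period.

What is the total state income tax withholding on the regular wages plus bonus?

State Income Tax: taxable = $560.00
  6.07% × $560.00 = $33.99
Supplemental (27.5% flat on bonus): 27.5% × $500.00 = $137.50
Total state income tax: $33.99 + $137.50 = $171.49

$171.49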